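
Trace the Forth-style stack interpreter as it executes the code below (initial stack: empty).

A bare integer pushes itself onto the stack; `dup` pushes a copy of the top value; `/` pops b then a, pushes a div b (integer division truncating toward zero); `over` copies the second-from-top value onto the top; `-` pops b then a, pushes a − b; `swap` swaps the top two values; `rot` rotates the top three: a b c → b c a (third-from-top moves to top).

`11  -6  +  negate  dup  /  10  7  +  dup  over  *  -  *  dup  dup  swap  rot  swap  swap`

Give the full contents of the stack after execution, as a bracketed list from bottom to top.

[-272, -272, -272]

11     : 11
-6     : 11 -6
+      : 5
negate : -5
dup    : -5 -5
/      : 1
10     : 1 10
7      : 1 10 7
+      : 1 17
dup    : 1 17 17
over   : 1 17 17 17
*      : 1 17 289
-      : 1 -272
*      : -272
dup    : -272 -272
dup    : -272 -272 -272
swap   : -272 -272 -272
rot    : -272 -272 -272
swap   : -272 -272 -272
swap   : -272 -272 -272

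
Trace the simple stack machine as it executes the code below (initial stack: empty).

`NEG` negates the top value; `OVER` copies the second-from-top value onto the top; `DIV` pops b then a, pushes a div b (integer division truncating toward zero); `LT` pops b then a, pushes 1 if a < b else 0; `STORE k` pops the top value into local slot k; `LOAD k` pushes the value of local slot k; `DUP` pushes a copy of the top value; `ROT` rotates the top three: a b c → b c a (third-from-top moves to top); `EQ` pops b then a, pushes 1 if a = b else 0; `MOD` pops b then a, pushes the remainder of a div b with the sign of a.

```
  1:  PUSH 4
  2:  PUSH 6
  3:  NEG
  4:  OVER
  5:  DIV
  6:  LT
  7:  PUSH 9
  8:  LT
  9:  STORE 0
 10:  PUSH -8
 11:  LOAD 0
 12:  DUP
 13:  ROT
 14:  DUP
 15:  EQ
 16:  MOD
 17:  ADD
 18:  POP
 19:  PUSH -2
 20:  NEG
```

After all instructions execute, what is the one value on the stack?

PUSH 4  -> 4
PUSH 6  -> 4 6
NEG     -> 4 -6
OVER    -> 4 -6 4
DIV     -> 4 -1
LT      -> 0
PUSH 9  -> 0 9
LT      -> 1
STORE 0 -> (empty)
PUSH -8 -> -8
LOAD 0  -> -8 1
DUP     -> -8 1 1
ROT     -> 1 1 -8
DUP     -> 1 1 -8 -8
EQ      -> 1 1 1
MOD     -> 1 0
ADD     -> 1
POP     -> (empty)
PUSH -2 -> -2
NEG     -> 2

2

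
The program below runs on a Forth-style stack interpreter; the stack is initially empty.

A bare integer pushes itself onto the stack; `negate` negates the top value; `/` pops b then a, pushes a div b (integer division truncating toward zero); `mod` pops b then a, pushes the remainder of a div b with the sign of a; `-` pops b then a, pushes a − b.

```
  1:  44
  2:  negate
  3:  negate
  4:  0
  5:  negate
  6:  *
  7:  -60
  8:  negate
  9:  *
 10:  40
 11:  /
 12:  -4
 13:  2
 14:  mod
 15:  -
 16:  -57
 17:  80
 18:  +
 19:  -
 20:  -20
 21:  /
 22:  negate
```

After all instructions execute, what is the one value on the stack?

-1

44     : [44]
negate : [-44]
negate : [44]
0      : [44, 0]
negate : [44, 0]
*      : [0]
-60    : [0, -60]
negate : [0, 60]
*      : [0]
40     : [0, 40]
/      : [0]
-4     : [0, -4]
2      : [0, -4, 2]
mod    : [0, 0]
-      : [0]
-57    : [0, -57]
80     : [0, -57, 80]
+      : [0, 23]
-      : [-23]
-20    : [-23, -20]
/      : [1]
negate : [-1]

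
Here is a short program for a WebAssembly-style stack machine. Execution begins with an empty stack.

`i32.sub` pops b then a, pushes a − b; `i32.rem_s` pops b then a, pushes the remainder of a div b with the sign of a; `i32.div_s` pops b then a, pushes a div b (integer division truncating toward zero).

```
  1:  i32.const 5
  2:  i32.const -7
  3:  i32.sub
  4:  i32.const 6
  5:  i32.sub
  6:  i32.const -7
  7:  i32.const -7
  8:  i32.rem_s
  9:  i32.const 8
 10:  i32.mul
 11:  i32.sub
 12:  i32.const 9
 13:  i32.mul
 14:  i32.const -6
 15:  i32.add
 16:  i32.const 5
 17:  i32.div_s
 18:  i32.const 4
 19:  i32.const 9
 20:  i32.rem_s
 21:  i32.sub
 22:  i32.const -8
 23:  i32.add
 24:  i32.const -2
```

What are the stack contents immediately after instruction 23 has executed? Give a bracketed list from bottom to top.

[-3]

i32.const 5  : 5
i32.const -7 : 5 -7
i32.sub      : 12
i32.const 6  : 12 6
i32.sub      : 6
i32.const -7 : 6 -7
i32.const -7 : 6 -7 -7
i32.rem_s    : 6 0
i32.const 8  : 6 0 8
i32.mul      : 6 0
i32.sub      : 6
i32.const 9  : 6 9
i32.mul      : 54
i32.const -6 : 54 -6
i32.add      : 48
i32.const 5  : 48 5
i32.div_s    : 9
i32.const 4  : 9 4
i32.const 9  : 9 4 9
i32.rem_s    : 9 4
i32.sub      : 5
i32.const -8 : 5 -8
i32.add      : -3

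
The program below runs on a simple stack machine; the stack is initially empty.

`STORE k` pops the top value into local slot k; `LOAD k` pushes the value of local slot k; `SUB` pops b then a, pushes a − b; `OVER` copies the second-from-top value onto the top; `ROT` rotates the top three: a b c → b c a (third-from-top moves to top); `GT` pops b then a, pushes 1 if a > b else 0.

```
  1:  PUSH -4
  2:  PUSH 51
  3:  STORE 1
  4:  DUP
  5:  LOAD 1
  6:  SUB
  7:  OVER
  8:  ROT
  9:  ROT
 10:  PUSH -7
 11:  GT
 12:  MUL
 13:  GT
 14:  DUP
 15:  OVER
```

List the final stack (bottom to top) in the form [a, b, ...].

[0, 0, 0]

PUSH -4 → [-4]
PUSH 51 → [-4, 51]
STORE 1 → [-4]
DUP     → [-4, -4]
LOAD 1  → [-4, -4, 51]
SUB     → [-4, -55]
OVER    → [-4, -55, -4]
ROT     → [-55, -4, -4]
ROT     → [-4, -4, -55]
PUSH -7 → [-4, -4, -55, -7]
GT      → [-4, -4, 0]
MUL     → [-4, 0]
GT      → [0]
DUP     → [0, 0]
OVER    → [0, 0, 0]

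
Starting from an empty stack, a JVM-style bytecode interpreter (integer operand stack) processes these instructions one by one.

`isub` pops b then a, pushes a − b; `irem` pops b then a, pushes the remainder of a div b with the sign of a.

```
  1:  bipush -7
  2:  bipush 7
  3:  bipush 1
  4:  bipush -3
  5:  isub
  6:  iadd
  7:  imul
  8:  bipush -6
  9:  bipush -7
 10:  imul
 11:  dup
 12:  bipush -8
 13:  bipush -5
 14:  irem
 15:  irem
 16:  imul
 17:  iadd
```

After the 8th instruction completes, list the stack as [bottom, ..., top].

[-77, -6]

bipush -7 -> [-7]
bipush 7  -> [-7, 7]
bipush 1  -> [-7, 7, 1]
bipush -3 -> [-7, 7, 1, -3]
isub      -> [-7, 7, 4]
iadd      -> [-7, 11]
imul      -> [-77]
bipush -6 -> [-77, -6]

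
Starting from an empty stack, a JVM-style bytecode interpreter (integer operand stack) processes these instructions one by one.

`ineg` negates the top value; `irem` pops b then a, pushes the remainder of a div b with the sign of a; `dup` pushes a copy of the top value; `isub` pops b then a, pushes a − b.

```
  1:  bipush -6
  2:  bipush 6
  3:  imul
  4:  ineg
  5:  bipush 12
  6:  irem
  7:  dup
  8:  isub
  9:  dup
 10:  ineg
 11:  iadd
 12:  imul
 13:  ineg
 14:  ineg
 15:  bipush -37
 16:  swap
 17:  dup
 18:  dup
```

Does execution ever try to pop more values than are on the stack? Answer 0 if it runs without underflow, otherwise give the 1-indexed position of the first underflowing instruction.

12

bipush -6  [-6]
bipush 6   [-6, 6]
imul       [-36]
ineg       [36]
bipush 12  [36, 12]
irem       [0]
dup        [0, 0]
isub       [0]
dup        [0, 0]
ineg       [0, 0]
iadd       [0]
imul  — needs 2 operands, stack has 1 → underflow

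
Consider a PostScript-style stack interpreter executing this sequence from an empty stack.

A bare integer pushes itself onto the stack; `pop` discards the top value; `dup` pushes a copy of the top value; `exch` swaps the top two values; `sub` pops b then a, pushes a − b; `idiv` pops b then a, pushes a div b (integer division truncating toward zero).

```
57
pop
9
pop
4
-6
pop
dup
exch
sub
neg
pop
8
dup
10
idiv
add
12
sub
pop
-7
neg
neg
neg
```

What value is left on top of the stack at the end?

7

57   -> 57
pop  -> (empty)
9    -> 9
pop  -> (empty)
4    -> 4
-6   -> 4 -6
pop  -> 4
dup  -> 4 4
exch -> 4 4
sub  -> 0
neg  -> 0
pop  -> (empty)
8    -> 8
dup  -> 8 8
10   -> 8 8 10
idiv -> 8 0
add  -> 8
12   -> 8 12
sub  -> -4
pop  -> (empty)
-7   -> -7
neg  -> 7
neg  -> -7
neg  -> 7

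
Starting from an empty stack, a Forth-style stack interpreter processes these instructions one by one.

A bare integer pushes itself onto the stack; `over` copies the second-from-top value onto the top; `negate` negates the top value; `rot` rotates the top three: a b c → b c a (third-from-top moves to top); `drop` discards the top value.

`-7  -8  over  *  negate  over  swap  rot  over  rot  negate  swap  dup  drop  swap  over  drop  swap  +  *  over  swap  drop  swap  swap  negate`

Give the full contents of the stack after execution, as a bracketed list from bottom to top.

-7     : [-7]
-8     : [-7, -8]
over   : [-7, -8, -7]
*      : [-7, 56]
negate : [-7, -56]
over   : [-7, -56, -7]
swap   : [-7, -7, -56]
rot    : [-7, -56, -7]
over   : [-7, -56, -7, -56]
rot    : [-7, -7, -56, -56]
negate : [-7, -7, -56, 56]
swap   : [-7, -7, 56, -56]
dup    : [-7, -7, 56, -56, -56]
drop   : [-7, -7, 56, -56]
swap   : [-7, -7, -56, 56]
over   : [-7, -7, -56, 56, -56]
drop   : [-7, -7, -56, 56]
swap   : [-7, -7, 56, -56]
+      : [-7, -7, 0]
*      : [-7, 0]
over   : [-7, 0, -7]
swap   : [-7, -7, 0]
drop   : [-7, -7]
swap   : [-7, -7]
swap   : [-7, -7]
negate : [-7, 7]

[-7, 7]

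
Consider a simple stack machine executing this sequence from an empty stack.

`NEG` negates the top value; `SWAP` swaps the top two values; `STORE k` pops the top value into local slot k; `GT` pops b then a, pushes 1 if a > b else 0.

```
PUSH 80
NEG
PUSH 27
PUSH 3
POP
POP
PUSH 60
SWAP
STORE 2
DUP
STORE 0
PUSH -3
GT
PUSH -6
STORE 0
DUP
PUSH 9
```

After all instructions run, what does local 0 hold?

PUSH 80 : [80]
NEG     : [-80]
PUSH 27 : [-80, 27]
PUSH 3  : [-80, 27, 3]
POP     : [-80, 27]
POP     : [-80]
PUSH 60 : [-80, 60]
SWAP    : [60, -80]
STORE 2 : [60]
DUP     : [60, 60]
STORE 0 : [60]
PUSH -3 : [60, -3]
GT      : [1]
PUSH -6 : [1, -6]
STORE 0 : [1]
DUP     : [1, 1]
PUSH 9  : [1, 1, 9]

-6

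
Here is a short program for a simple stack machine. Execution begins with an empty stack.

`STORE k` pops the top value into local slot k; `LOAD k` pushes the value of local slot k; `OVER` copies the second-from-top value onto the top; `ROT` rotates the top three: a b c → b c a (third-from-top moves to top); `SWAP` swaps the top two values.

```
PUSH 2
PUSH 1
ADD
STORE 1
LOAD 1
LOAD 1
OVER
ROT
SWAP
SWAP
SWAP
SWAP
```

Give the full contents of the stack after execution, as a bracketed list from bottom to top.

[3, 3, 3]

PUSH 2   2
PUSH 1   2 1
ADD      3
STORE 1  (empty)
LOAD 1   3
LOAD 1   3 3
OVER     3 3 3
ROT      3 3 3
SWAP     3 3 3
SWAP     3 3 3
SWAP     3 3 3
SWAP     3 3 3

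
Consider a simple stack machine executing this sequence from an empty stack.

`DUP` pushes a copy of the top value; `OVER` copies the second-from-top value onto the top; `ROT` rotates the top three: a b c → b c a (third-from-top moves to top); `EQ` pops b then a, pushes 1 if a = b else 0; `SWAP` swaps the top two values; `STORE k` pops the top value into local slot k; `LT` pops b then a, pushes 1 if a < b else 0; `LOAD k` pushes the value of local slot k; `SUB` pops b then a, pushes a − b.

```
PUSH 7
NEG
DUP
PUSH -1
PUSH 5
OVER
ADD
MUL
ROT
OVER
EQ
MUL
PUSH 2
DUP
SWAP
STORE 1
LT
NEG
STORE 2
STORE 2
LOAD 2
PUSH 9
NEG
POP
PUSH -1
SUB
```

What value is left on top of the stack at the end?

-6

PUSH 7   [7]
NEG      [-7]
DUP      [-7, -7]
PUSH -1  [-7, -7, -1]
PUSH 5   [-7, -7, -1, 5]
OVER     [-7, -7, -1, 5, -1]
ADD      [-7, -7, -1, 4]
MUL      [-7, -7, -4]
ROT      [-7, -4, -7]
OVER     [-7, -4, -7, -4]
EQ       [-7, -4, 0]
MUL      [-7, 0]
PUSH 2   [-7, 0, 2]
DUP      [-7, 0, 2, 2]
SWAP     [-7, 0, 2, 2]
STORE 1  [-7, 0, 2]
LT       [-7, 1]
NEG      [-7, -1]
STORE 2  [-7]
STORE 2  []
LOAD 2   [-7]
PUSH 9   [-7, 9]
NEG      [-7, -9]
POP      [-7]
PUSH -1  [-7, -1]
SUB      [-6]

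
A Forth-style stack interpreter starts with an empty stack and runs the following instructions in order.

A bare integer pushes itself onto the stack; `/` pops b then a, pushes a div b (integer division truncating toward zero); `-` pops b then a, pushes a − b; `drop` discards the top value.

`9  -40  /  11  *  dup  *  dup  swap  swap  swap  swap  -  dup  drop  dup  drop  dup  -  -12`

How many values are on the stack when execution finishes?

2

9    : 9
-40  : 9 -40
/    : 0
11   : 0 11
*    : 0
dup  : 0 0
*    : 0
dup  : 0 0
swap : 0 0
swap : 0 0
swap : 0 0
swap : 0 0
-    : 0
dup  : 0 0
drop : 0
dup  : 0 0
drop : 0
dup  : 0 0
-    : 0
-12  : 0 -12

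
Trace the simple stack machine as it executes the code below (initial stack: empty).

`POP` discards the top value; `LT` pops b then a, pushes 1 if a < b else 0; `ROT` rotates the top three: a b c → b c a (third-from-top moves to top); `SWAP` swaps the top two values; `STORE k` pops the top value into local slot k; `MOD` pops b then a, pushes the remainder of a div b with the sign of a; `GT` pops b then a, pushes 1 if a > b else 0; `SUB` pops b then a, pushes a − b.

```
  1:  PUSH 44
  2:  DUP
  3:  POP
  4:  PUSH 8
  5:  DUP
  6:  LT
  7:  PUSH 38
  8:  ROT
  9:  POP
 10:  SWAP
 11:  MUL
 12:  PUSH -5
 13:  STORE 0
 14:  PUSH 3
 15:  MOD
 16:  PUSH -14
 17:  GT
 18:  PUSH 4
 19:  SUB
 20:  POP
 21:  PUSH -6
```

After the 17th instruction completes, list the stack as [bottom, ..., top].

[1]

PUSH 44  : 44
DUP      : 44 44
POP      : 44
PUSH 8   : 44 8
DUP      : 44 8 8
LT       : 44 0
PUSH 38  : 44 0 38
ROT      : 0 38 44
POP      : 0 38
SWAP     : 38 0
MUL      : 0
PUSH -5  : 0 -5
STORE 0  : 0
PUSH 3   : 0 3
MOD      : 0
PUSH -14 : 0 -14
GT       : 1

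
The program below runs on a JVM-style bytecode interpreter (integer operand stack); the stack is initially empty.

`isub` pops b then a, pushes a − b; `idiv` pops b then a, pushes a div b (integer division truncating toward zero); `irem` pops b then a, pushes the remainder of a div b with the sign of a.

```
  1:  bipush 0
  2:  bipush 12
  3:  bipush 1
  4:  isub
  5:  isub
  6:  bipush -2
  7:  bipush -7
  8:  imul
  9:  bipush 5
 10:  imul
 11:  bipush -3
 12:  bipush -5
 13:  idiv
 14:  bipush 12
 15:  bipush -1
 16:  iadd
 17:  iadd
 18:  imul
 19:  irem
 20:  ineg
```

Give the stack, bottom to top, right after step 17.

bipush 0  -> 0
bipush 12 -> 0 12
bipush 1  -> 0 12 1
isub      -> 0 11
isub      -> -11
bipush -2 -> -11 -2
bipush -7 -> -11 -2 -7
imul      -> -11 14
bipush 5  -> -11 14 5
imul      -> -11 70
bipush -3 -> -11 70 -3
bipush -5 -> -11 70 -3 -5
idiv      -> -11 70 0
bipush 12 -> -11 70 0 12
bipush -1 -> -11 70 0 12 -1
iadd      -> -11 70 0 11
iadd      -> -11 70 11

[-11, 70, 11]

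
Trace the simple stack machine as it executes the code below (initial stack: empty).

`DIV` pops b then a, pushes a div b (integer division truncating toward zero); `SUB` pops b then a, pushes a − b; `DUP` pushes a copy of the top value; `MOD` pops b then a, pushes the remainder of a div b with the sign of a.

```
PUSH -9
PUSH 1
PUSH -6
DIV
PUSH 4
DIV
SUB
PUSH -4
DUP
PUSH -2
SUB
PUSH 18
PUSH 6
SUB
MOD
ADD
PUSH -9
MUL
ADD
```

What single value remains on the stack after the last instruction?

45

PUSH -9 -> -9
PUSH 1  -> -9 1
PUSH -6 -> -9 1 -6
DIV     -> -9 0
PUSH 4  -> -9 0 4
DIV     -> -9 0
SUB     -> -9
PUSH -4 -> -9 -4
DUP     -> -9 -4 -4
PUSH -2 -> -9 -4 -4 -2
SUB     -> -9 -4 -2
PUSH 18 -> -9 -4 -2 18
PUSH 6  -> -9 -4 -2 18 6
SUB     -> -9 -4 -2 12
MOD     -> -9 -4 -2
ADD     -> -9 -6
PUSH -9 -> -9 -6 -9
MUL     -> -9 54
ADD     -> 45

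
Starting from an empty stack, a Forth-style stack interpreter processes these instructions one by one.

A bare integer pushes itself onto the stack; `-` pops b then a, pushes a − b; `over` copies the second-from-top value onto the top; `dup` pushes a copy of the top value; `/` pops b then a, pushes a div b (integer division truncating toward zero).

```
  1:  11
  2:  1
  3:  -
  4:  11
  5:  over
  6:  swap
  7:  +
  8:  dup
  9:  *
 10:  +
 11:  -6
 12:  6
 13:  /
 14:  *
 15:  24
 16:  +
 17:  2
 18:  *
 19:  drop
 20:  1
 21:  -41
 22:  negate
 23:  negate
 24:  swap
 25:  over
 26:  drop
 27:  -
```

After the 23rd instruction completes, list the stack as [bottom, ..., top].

11     : 11
1      : 11 1
-      : 10
11     : 10 11
over   : 10 11 10
swap   : 10 10 11
+      : 10 21
dup    : 10 21 21
*      : 10 441
+      : 451
-6     : 451 -6
6      : 451 -6 6
/      : 451 -1
*      : -451
24     : -451 24
+      : -427
2      : -427 2
*      : -854
drop   : (empty)
1      : 1
-41    : 1 -41
negate : 1 41
negate : 1 -41

[1, -41]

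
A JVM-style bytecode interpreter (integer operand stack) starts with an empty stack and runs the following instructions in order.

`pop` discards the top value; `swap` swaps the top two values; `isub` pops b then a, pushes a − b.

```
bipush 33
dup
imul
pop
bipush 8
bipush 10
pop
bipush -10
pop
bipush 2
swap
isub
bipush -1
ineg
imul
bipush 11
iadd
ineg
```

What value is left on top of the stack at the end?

bipush 33  : 33
dup        : 33 33
imul       : 1089
pop        : (empty)
bipush 8   : 8
bipush 10  : 8 10
pop        : 8
bipush -10 : 8 -10
pop        : 8
bipush 2   : 8 2
swap       : 2 8
isub       : -6
bipush -1  : -6 -1
ineg       : -6 1
imul       : -6
bipush 11  : -6 11
iadd       : 5
ineg       : -5

-5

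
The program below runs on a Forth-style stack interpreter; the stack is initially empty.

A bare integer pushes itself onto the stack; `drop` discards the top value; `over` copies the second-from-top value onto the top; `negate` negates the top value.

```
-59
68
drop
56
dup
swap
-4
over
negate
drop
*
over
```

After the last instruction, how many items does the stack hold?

4

-59    -> [-59]
68     -> [-59, 68]
drop   -> [-59]
56     -> [-59, 56]
dup    -> [-59, 56, 56]
swap   -> [-59, 56, 56]
-4     -> [-59, 56, 56, -4]
over   -> [-59, 56, 56, -4, 56]
negate -> [-59, 56, 56, -4, -56]
drop   -> [-59, 56, 56, -4]
*      -> [-59, 56, -224]
over   -> [-59, 56, -224, 56]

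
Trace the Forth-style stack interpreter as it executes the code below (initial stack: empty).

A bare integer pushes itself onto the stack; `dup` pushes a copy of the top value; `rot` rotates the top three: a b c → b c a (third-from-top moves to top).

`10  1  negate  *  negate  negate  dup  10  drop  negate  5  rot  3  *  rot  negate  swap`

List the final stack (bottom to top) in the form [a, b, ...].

10     : 10
1      : 10 1
negate : 10 -1
*      : -10
negate : 10
negate : -10
dup    : -10 -10
10     : -10 -10 10
drop   : -10 -10
negate : -10 10
5      : -10 10 5
rot    : 10 5 -10
3      : 10 5 -10 3
*      : 10 5 -30
rot    : 5 -30 10
negate : 5 -30 -10
swap   : 5 -10 -30

[5, -10, -30]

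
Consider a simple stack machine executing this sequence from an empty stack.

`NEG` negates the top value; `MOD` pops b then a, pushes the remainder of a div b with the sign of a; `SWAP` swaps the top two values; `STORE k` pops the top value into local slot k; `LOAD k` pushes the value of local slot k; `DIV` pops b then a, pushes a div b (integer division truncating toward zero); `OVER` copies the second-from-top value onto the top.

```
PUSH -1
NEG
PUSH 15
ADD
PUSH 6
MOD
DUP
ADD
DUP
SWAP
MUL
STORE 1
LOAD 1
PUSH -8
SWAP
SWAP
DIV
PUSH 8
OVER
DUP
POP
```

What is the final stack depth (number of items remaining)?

PUSH -1  [-1]
NEG      [1]
PUSH 15  [1, 15]
ADD      [16]
PUSH 6   [16, 6]
MOD      [4]
DUP      [4, 4]
ADD      [8]
DUP      [8, 8]
SWAP     [8, 8]
MUL      [64]
STORE 1  []
LOAD 1   [64]
PUSH -8  [64, -8]
SWAP     [-8, 64]
SWAP     [64, -8]
DIV      [-8]
PUSH 8   [-8, 8]
OVER     [-8, 8, -8]
DUP      [-8, 8, -8, -8]
POP      [-8, 8, -8]

3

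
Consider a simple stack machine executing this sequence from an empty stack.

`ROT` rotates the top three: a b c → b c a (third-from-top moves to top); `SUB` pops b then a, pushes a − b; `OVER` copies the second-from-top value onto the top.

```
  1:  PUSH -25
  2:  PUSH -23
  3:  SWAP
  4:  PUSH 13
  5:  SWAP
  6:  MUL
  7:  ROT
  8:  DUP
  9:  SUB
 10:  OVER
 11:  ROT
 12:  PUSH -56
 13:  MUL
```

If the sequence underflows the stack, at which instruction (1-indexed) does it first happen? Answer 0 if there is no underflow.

PUSH -25  -25
PUSH -23  -25 -23
SWAP      -23 -25
PUSH 13   -23 -25 13
SWAP      -23 13 -25
MUL       -23 -325
ROT  — needs 3 operands, stack has 2 → underflow

7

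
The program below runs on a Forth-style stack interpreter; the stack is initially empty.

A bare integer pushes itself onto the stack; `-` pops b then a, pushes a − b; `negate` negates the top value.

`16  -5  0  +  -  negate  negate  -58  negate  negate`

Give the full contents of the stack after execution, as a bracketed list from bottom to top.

[21, -58]

16     → 16
-5     → 16 -5
0      → 16 -5 0
+      → 16 -5
-      → 21
negate → -21
negate → 21
-58    → 21 -58
negate → 21 58
negate → 21 -58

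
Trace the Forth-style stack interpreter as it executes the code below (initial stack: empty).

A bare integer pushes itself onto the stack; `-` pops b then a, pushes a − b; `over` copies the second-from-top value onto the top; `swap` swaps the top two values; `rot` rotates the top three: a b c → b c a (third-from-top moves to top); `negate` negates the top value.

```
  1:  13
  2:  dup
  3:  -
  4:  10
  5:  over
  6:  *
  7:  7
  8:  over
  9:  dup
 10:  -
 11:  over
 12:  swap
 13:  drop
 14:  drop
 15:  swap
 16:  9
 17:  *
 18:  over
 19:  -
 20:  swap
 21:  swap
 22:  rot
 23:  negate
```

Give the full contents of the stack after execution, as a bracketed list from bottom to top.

[7, -7, 0]

13     -> [13]
dup    -> [13, 13]
-      -> [0]
10     -> [0, 10]
over   -> [0, 10, 0]
*      -> [0, 0]
7      -> [0, 0, 7]
over   -> [0, 0, 7, 0]
dup    -> [0, 0, 7, 0, 0]
-      -> [0, 0, 7, 0]
over   -> [0, 0, 7, 0, 7]
swap   -> [0, 0, 7, 7, 0]
drop   -> [0, 0, 7, 7]
drop   -> [0, 0, 7]
swap   -> [0, 7, 0]
9      -> [0, 7, 0, 9]
*      -> [0, 7, 0]
over   -> [0, 7, 0, 7]
-      -> [0, 7, -7]
swap   -> [0, -7, 7]
swap   -> [0, 7, -7]
rot    -> [7, -7, 0]
negate -> [7, -7, 0]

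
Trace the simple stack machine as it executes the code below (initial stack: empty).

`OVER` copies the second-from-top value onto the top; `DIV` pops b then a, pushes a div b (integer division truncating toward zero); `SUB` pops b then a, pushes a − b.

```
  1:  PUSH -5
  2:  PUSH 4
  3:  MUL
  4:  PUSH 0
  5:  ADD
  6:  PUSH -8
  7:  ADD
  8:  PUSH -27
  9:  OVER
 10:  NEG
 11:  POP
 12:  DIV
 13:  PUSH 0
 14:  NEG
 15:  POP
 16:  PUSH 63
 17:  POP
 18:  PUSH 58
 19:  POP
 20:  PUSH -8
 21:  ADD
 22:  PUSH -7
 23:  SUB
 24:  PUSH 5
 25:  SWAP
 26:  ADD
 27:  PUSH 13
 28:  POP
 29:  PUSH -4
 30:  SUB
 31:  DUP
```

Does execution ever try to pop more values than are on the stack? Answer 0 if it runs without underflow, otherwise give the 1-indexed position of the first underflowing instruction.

PUSH -5   -5
PUSH 4    -5 4
MUL       -20
PUSH 0    -20 0
ADD       -20
PUSH -8   -20 -8
ADD       -28
PUSH -27  -28 -27
OVER      -28 -27 -28
NEG       -28 -27 28
POP       -28 -27
DIV       1
PUSH 0    1 0
NEG       1 0
POP       1
PUSH 63   1 63
POP       1
PUSH 58   1 58
POP       1
PUSH -8   1 -8
ADD       -7
PUSH -7   -7 -7
SUB       0
PUSH 5    0 5
SWAP      5 0
ADD       5
PUSH 13   5 13
POP       5
PUSH -4   5 -4
SUB       9
DUP       9 9

0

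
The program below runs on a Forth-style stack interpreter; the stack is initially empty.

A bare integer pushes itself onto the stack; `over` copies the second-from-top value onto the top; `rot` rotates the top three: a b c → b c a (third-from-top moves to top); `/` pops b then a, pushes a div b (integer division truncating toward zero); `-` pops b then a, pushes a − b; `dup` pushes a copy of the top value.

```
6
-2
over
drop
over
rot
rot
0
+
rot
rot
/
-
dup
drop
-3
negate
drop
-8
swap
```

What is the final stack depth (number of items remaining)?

6      -> 6
-2     -> 6 -2
over   -> 6 -2 6
drop   -> 6 -2
over   -> 6 -2 6
rot    -> -2 6 6
rot    -> 6 6 -2
0      -> 6 6 -2 0
+      -> 6 6 -2
rot    -> 6 -2 6
rot    -> -2 6 6
/      -> -2 1
-      -> -3
dup    -> -3 -3
drop   -> -3
-3     -> -3 -3
negate -> -3 3
drop   -> -3
-8     -> -3 -8
swap   -> -8 -3

2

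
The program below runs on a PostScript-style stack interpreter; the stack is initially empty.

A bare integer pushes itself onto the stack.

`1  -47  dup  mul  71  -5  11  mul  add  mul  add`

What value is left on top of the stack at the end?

1    1
-47  1 -47
dup  1 -47 -47
mul  1 2209
71   1 2209 71
-5   1 2209 71 -5
11   1 2209 71 -5 11
mul  1 2209 71 -55
add  1 2209 16
mul  1 35344
add  35345

35345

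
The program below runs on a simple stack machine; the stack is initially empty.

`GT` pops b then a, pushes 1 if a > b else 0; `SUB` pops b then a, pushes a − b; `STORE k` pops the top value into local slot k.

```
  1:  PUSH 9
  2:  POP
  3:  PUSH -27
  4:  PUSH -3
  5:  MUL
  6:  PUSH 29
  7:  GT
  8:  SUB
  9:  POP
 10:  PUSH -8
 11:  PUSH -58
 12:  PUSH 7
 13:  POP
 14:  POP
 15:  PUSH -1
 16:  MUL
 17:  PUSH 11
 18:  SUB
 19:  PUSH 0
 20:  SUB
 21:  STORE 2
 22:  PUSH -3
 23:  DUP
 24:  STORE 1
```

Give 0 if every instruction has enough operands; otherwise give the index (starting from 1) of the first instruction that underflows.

PUSH 9   -> [9]
POP      -> []
PUSH -27 -> [-27]
PUSH -3  -> [-27, -3]
MUL      -> [81]
PUSH 29  -> [81, 29]
GT       -> [1]
SUB  — needs 2 operands, stack has 1 → underflow

8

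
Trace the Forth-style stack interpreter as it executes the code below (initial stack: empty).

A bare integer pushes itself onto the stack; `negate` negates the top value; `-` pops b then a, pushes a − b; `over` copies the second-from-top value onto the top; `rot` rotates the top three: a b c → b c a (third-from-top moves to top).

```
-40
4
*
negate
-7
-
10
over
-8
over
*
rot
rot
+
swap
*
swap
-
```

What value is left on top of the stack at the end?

-236639

-40    → [-40]
4      → [-40, 4]
*      → [-160]
negate → [160]
-7     → [160, -7]
-      → [167]
10     → [167, 10]
over   → [167, 10, 167]
-8     → [167, 10, 167, -8]
over   → [167, 10, 167, -8, 167]
*      → [167, 10, 167, -1336]
rot    → [167, 167, -1336, 10]
rot    → [167, -1336, 10, 167]
+      → [167, -1336, 177]
swap   → [167, 177, -1336]
*      → [167, -236472]
swap   → [-236472, 167]
-      → [-236639]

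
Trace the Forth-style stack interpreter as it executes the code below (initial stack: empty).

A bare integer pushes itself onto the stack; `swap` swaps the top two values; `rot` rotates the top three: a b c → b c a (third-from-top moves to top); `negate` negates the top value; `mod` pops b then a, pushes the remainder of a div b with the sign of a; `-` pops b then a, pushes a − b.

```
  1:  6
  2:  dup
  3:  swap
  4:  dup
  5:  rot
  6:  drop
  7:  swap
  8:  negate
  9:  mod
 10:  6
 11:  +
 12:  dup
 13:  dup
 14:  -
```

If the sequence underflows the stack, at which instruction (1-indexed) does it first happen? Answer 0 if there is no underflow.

0

6      -> 6
dup    -> 6 6
swap   -> 6 6
dup    -> 6 6 6
rot    -> 6 6 6
drop   -> 6 6
swap   -> 6 6
negate -> 6 -6
mod    -> 0
6      -> 0 6
+      -> 6
dup    -> 6 6
dup    -> 6 6 6
-      -> 6 0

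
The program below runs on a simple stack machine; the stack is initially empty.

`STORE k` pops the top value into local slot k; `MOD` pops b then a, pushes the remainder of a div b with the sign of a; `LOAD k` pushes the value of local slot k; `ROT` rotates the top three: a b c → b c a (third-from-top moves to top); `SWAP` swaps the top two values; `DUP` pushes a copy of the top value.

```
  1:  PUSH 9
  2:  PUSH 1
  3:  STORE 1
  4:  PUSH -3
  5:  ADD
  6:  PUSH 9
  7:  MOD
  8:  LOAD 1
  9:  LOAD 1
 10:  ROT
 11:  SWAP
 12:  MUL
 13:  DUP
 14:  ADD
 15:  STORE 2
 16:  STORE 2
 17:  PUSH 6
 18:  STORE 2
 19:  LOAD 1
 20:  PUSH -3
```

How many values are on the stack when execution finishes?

PUSH 9  -> 9
PUSH 1  -> 9 1
STORE 1 -> 9
PUSH -3 -> 9 -3
ADD     -> 6
PUSH 9  -> 6 9
MOD     -> 6
LOAD 1  -> 6 1
LOAD 1  -> 6 1 1
ROT     -> 1 1 6
SWAP    -> 1 6 1
MUL     -> 1 6
DUP     -> 1 6 6
ADD     -> 1 12
STORE 2 -> 1
STORE 2 -> (empty)
PUSH 6  -> 6
STORE 2 -> (empty)
LOAD 1  -> 1
PUSH -3 -> 1 -3

2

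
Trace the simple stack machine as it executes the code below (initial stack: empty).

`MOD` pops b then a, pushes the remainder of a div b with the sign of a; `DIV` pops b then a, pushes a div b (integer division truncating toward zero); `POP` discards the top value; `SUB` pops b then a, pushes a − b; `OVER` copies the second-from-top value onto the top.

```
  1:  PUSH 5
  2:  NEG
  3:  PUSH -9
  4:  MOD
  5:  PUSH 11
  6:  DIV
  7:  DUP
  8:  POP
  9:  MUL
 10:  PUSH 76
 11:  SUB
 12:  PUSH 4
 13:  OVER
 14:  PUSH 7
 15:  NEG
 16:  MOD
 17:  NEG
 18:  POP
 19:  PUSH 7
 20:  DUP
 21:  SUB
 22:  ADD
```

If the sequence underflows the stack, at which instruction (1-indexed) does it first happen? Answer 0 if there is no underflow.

PUSH 5   [5]
NEG      [-5]
PUSH -9  [-5, -9]
MOD      [-5]
PUSH 11  [-5, 11]
DIV      [0]
DUP      [0, 0]
POP      [0]
MUL  — needs 2 operands, stack has 1 → underflow

9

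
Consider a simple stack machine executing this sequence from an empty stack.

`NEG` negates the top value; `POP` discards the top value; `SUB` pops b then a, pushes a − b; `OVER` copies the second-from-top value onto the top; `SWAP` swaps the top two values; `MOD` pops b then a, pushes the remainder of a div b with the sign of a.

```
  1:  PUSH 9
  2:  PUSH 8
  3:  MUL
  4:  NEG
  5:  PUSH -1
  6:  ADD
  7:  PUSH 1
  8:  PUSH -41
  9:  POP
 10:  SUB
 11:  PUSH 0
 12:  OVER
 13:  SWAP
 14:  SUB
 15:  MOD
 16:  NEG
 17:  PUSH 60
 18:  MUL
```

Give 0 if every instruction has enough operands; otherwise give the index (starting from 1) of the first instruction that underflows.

PUSH 9   -> [9]
PUSH 8   -> [9, 8]
MUL      -> [72]
NEG      -> [-72]
PUSH -1  -> [-72, -1]
ADD      -> [-73]
PUSH 1   -> [-73, 1]
PUSH -41 -> [-73, 1, -41]
POP      -> [-73, 1]
SUB      -> [-74]
PUSH 0   -> [-74, 0]
OVER     -> [-74, 0, -74]
SWAP     -> [-74, -74, 0]
SUB      -> [-74, -74]
MOD      -> [0]
NEG      -> [0]
PUSH 60  -> [0, 60]
MUL      -> [0]

0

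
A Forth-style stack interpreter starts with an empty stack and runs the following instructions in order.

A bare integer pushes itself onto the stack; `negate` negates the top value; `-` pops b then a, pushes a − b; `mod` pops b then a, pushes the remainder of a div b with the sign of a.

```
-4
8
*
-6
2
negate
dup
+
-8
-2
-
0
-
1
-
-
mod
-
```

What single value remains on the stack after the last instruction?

-4     → -4
8      → -4 8
*      → -32
-6     → -32 -6
2      → -32 -6 2
negate → -32 -6 -2
dup    → -32 -6 -2 -2
+      → -32 -6 -4
-8     → -32 -6 -4 -8
-2     → -32 -6 -4 -8 -2
-      → -32 -6 -4 -6
0      → -32 -6 -4 -6 0
-      → -32 -6 -4 -6
1      → -32 -6 -4 -6 1
-      → -32 -6 -4 -7
-      → -32 -6 3
mod    → -32 0
-      → -32

-32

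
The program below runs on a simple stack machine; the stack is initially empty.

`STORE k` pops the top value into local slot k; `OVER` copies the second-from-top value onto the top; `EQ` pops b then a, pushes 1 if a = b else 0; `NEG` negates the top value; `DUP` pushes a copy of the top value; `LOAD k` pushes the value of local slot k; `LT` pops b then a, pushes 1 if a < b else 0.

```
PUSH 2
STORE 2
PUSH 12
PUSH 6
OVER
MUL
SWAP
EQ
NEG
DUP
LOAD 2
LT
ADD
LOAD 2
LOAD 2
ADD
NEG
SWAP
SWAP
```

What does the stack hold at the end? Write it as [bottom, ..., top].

PUSH 2   2
STORE 2  (empty)
PUSH 12  12
PUSH 6   12 6
OVER     12 6 12
MUL      12 72
SWAP     72 12
EQ       0
NEG      0
DUP      0 0
LOAD 2   0 0 2
LT       0 1
ADD      1
LOAD 2   1 2
LOAD 2   1 2 2
ADD      1 4
NEG      1 -4
SWAP     -4 1
SWAP     1 -4

[1, -4]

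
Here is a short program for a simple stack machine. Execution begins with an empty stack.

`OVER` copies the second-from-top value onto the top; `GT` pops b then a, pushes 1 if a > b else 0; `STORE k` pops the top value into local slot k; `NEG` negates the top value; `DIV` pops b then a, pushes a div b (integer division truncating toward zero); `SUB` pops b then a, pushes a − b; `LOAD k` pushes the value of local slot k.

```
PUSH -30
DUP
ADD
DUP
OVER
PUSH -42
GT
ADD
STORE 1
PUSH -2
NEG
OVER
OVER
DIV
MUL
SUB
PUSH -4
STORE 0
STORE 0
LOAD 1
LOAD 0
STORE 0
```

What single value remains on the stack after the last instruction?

-60

PUSH -30 → [-30]
DUP      → [-30, -30]
ADD      → [-60]
DUP      → [-60, -60]
OVER     → [-60, -60, -60]
PUSH -42 → [-60, -60, -60, -42]
GT       → [-60, -60, 0]
ADD      → [-60, -60]
STORE 1  → [-60]
PUSH -2  → [-60, -2]
NEG      → [-60, 2]
OVER     → [-60, 2, -60]
OVER     → [-60, 2, -60, 2]
DIV      → [-60, 2, -30]
MUL      → [-60, -60]
SUB      → [0]
PUSH -4  → [0, -4]
STORE 0  → [0]
STORE 0  → []
LOAD 1   → [-60]
LOAD 0   → [-60, 0]
STORE 0  → [-60]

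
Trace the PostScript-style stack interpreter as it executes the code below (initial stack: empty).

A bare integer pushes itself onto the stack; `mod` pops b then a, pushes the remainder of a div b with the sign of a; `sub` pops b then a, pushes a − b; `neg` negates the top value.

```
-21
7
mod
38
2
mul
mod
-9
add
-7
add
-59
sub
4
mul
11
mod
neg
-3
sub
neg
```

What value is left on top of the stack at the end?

4

-21 → -21
7   → -21 7
mod → 0
38  → 0 38
2   → 0 38 2
mul → 0 76
mod → 0
-9  → 0 -9
add → -9
-7  → -9 -7
add → -16
-59 → -16 -59
sub → 43
4   → 43 4
mul → 172
11  → 172 11
mod → 7
neg → -7
-3  → -7 -3
sub → -4
neg → 4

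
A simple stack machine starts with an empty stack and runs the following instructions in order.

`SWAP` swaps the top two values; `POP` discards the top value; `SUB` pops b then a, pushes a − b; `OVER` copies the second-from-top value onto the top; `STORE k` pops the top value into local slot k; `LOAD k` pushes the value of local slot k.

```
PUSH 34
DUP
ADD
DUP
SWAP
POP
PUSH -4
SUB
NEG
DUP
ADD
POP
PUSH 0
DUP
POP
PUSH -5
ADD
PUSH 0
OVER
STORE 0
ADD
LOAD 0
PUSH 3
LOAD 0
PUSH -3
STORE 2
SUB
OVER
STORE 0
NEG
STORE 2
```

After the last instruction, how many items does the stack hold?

PUSH 34 : [34]
DUP     : [34, 34]
ADD     : [68]
DUP     : [68, 68]
SWAP    : [68, 68]
POP     : [68]
PUSH -4 : [68, -4]
SUB     : [72]
NEG     : [-72]
DUP     : [-72, -72]
ADD     : [-144]
POP     : []
PUSH 0  : [0]
DUP     : [0, 0]
POP     : [0]
PUSH -5 : [0, -5]
ADD     : [-5]
PUSH 0  : [-5, 0]
OVER    : [-5, 0, -5]
STORE 0 : [-5, 0]
ADD     : [-5]
LOAD 0  : [-5, -5]
PUSH 3  : [-5, -5, 3]
LOAD 0  : [-5, -5, 3, -5]
PUSH -3 : [-5, -5, 3, -5, -3]
STORE 2 : [-5, -5, 3, -5]
SUB     : [-5, -5, 8]
OVER    : [-5, -5, 8, -5]
STORE 0 : [-5, -5, 8]
NEG     : [-5, -5, -8]
STORE 2 : [-5, -5]

2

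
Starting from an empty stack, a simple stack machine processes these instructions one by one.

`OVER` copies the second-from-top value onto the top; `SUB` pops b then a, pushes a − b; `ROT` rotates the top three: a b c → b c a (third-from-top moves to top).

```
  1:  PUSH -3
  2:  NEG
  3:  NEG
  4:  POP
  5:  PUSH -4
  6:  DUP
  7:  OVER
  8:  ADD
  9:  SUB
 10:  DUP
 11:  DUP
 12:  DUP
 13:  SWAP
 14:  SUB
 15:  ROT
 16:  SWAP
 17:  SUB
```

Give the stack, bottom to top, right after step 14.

[4, 4, 0]

PUSH -3 → -3
NEG     → 3
NEG     → -3
POP     → (empty)
PUSH -4 → -4
DUP     → -4 -4
OVER    → -4 -4 -4
ADD     → -4 -8
SUB     → 4
DUP     → 4 4
DUP     → 4 4 4
DUP     → 4 4 4 4
SWAP    → 4 4 4 4
SUB     → 4 4 0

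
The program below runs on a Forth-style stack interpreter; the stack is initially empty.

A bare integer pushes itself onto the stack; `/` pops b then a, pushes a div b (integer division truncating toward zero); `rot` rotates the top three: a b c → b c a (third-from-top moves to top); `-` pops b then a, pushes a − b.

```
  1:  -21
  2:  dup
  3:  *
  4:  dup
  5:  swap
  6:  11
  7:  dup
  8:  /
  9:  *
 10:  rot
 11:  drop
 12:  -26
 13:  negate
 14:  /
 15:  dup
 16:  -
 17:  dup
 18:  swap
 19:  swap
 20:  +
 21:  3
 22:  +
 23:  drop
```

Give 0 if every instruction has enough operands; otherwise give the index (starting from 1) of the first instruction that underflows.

-21   -21
dup   -21 -21
*     441
dup   441 441
swap  441 441
11    441 441 11
dup   441 441 11 11
/     441 441 1
*     441 441
rot  — needs 3 operands, stack has 2 → underflow

10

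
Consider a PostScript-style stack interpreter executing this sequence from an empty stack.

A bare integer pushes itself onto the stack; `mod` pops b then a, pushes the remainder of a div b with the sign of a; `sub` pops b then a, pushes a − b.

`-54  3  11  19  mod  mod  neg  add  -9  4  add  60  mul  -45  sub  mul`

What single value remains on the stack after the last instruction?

-54 -> -54
3   -> -54 3
11  -> -54 3 11
19  -> -54 3 11 19
mod -> -54 3 11
mod -> -54 3
neg -> -54 -3
add -> -57
-9  -> -57 -9
4   -> -57 -9 4
add -> -57 -5
60  -> -57 -5 60
mul -> -57 -300
-45 -> -57 -300 -45
sub -> -57 -255
mul -> 14535

14535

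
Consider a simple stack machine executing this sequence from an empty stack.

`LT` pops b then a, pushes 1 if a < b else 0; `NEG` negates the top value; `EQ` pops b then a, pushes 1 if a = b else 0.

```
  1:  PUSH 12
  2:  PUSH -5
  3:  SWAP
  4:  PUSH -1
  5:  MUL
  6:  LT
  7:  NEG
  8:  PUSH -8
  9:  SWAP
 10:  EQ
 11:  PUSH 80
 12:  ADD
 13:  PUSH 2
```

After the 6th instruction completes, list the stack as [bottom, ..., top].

PUSH 12 -> 12
PUSH -5 -> 12 -5
SWAP    -> -5 12
PUSH -1 -> -5 12 -1
MUL     -> -5 -12
LT      -> 0

[0]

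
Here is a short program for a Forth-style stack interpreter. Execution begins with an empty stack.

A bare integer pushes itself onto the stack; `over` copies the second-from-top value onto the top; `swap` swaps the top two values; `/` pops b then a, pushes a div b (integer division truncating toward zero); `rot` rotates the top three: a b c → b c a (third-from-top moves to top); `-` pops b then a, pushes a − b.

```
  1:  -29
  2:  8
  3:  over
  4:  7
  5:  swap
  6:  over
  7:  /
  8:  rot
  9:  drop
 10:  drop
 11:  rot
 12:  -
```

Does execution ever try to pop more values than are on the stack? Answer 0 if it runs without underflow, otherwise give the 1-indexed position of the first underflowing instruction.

-29  -> -29
8    -> -29 8
over -> -29 8 -29
7    -> -29 8 -29 7
swap -> -29 8 7 -29
over -> -29 8 7 -29 7
/    -> -29 8 7 -4
rot  -> -29 7 -4 8
drop -> -29 7 -4
drop -> -29 7
rot  — needs 3 operands, stack has 2 → underflow

11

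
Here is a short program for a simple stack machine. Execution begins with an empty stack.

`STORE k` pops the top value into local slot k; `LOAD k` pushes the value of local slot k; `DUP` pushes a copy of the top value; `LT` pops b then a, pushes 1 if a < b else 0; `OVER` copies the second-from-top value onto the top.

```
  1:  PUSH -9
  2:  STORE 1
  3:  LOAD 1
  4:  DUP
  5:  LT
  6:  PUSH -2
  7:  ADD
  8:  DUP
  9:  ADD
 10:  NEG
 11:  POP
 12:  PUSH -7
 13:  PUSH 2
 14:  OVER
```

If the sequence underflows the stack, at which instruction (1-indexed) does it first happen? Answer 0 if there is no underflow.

0

PUSH -9  -9
STORE 1  (empty)
LOAD 1   -9
DUP      -9 -9
LT       0
PUSH -2  0 -2
ADD      -2
DUP      -2 -2
ADD      -4
NEG      4
POP      (empty)
PUSH -7  -7
PUSH 2   -7 2
OVER     -7 2 -7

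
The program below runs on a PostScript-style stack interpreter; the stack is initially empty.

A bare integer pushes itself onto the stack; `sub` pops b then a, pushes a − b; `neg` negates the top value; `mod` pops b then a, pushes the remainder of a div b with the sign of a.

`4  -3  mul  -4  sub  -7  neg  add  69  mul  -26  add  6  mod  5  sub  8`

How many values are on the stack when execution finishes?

2

4   : 4
-3  : 4 -3
mul : -12
-4  : -12 -4
sub : -8
-7  : -8 -7
neg : -8 7
add : -1
69  : -1 69
mul : -69
-26 : -69 -26
add : -95
6   : -95 6
mod : -5
5   : -5 5
sub : -10
8   : -10 8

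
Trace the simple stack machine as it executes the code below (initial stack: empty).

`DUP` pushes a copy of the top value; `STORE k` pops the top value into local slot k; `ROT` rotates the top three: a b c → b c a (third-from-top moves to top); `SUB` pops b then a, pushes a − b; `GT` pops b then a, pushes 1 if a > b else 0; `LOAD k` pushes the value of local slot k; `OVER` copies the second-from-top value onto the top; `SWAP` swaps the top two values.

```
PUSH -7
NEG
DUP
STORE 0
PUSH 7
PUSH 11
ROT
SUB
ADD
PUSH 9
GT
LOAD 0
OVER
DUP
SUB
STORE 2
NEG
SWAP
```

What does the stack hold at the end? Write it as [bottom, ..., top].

[-7, 1]

PUSH -7 -> [-7]
NEG     -> [7]
DUP     -> [7, 7]
STORE 0 -> [7]
PUSH 7  -> [7, 7]
PUSH 11 -> [7, 7, 11]
ROT     -> [7, 11, 7]
SUB     -> [7, 4]
ADD     -> [11]
PUSH 9  -> [11, 9]
GT      -> [1]
LOAD 0  -> [1, 7]
OVER    -> [1, 7, 1]
DUP     -> [1, 7, 1, 1]
SUB     -> [1, 7, 0]
STORE 2 -> [1, 7]
NEG     -> [1, -7]
SWAP    -> [-7, 1]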